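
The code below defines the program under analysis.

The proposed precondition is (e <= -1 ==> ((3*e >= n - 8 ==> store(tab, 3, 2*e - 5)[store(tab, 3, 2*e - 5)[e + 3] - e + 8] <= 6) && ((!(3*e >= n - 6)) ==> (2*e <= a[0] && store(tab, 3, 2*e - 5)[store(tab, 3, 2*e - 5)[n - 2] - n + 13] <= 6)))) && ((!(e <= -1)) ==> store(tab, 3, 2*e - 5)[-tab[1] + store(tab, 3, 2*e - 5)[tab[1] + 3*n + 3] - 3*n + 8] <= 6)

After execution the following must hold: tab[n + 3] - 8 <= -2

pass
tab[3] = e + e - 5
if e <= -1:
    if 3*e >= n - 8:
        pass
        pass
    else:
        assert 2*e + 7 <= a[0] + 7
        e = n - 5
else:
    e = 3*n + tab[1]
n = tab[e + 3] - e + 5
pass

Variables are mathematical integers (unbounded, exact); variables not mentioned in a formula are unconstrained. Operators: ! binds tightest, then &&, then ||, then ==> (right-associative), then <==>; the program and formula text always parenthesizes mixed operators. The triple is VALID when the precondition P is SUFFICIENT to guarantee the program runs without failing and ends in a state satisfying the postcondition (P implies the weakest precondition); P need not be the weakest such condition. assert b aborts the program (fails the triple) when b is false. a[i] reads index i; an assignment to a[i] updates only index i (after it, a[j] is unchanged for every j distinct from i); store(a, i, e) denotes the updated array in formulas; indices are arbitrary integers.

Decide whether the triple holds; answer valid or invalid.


Working backward. After the program, the postcondition tab[n + 3] - 8 <= -2 must hold; in canonical form it is tab[n + 3] <= 6.
Before skip: tab[n + 3] <= 6
Before n := tab[e + 3] - e + 5: tab[tab[e + 3] - e + 8] <= 6
Then branch requires (3*e >= n - 8 ==> tab[tab[e + 3] - e + 8] <= 6) && ((!(3*e >= n - 8)) ==> (2*e <= a[0] && tab[tab[n - 2] - n + 13] <= 6)); else branch requires tab[tab[tab[1] + 3*n + 3] - tab[1] - 3*n + 8] <= 6.
Before the if: (e <= -1 ==> ((3*e >= n - 8 ==> tab[tab[e + 3] - e + 8] <= 6) && ((!(3*e >= n - 8)) ==> (2*e <= a[0] && tab[tab[n - 2] - n + 13] <= 6)))) && ((!(e <= -1)) ==> tab[tab[tab[1] + 3*n + 3] - tab[1] - 3*n + 8] <= 6)
Before tab[3] := e + e - 5: (e <= -1 ==> ((3*e >= n - 8 ==> store(tab, 3, 2*e - 5)[store(tab, 3, 2*e - 5)[e + 3] - e + 8] <= 6) && ((!(3*e >= n - 8)) ==> (2*e <= a[0] && store(tab, 3, 2*e - 5)[store(tab, 3, 2*e - 5)[n - 2] - n + 13] <= 6)))) && ((!(e <= -1)) ==> store(tab, 3, 2*e - 5)[-tab[1] + store(tab, 3, 2*e - 5)[tab[1] + 3*n + 3] - 3*n + 8] <= 6)
Before skip: (e <= -1 ==> ((3*e >= n - 8 ==> store(tab, 3, 2*e - 5)[store(tab, 3, 2*e - 5)[e + 3] - e + 8] <= 6) && ((!(3*e >= n - 8)) ==> (2*e <= a[0] && store(tab, 3, 2*e - 5)[store(tab, 3, 2*e - 5)[n - 2] - n + 13] <= 6)))) && ((!(e <= -1)) ==> store(tab, 3, 2*e - 5)[-tab[1] + store(tab, 3, 2*e - 5)[tab[1] + 3*n + 3] - 3*n + 8] <= 6)
The weakest precondition is (e <= -1 ==> ((3*e >= n - 8 ==> store(tab, 3, 2*e - 5)[store(tab, 3, 2*e - 5)[e + 3] - e + 8] <= 6) && ((!(3*e >= n - 8)) ==> (2*e <= a[0] && store(tab, 3, 2*e - 5)[store(tab, 3, 2*e - 5)[n - 2] - n + 13] <= 6)))) && ((!(e <= -1)) ==> store(tab, 3, 2*e - 5)[-tab[1] + store(tab, 3, 2*e - 5)[tab[1] + 3*n + 3] - 3*n + 8] <= 6).
Check whether (e <= -1 ==> ((3*e >= n - 8 ==> store(tab, 3, 2*e - 5)[store(tab, 3, 2*e - 5)[e + 3] - e + 8] <= 6) && ((!(3*e >= n - 6)) ==> (2*e <= a[0] && store(tab, 3, 2*e - 5)[store(tab, 3, 2*e - 5)[n - 2] - n + 13] <= 6)))) && ((!(e <= -1)) ==> store(tab, 3, 2*e - 5)[-tab[1] + store(tab, 3, 2*e - 5)[tab[1] + 3*n + 3] - 3*n + 8] <= 6) implies it.
Every state satisfying the precondition satisfies the weakest precondition: the implication holds.
Answer: valid


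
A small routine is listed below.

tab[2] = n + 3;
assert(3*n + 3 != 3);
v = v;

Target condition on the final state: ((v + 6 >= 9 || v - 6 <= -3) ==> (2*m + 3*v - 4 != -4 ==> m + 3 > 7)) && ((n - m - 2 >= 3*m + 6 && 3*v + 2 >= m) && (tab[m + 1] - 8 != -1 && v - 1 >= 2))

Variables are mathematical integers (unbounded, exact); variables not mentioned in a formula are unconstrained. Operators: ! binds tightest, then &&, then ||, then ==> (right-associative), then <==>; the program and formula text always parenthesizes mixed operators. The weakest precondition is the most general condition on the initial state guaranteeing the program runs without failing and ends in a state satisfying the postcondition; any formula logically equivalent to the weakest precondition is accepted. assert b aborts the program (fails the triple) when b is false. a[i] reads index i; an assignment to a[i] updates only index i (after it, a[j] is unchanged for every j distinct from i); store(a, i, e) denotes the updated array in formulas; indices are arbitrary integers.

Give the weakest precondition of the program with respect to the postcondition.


Working backward. After the program, the postcondition ((v + 6 >= 9 || v - 6 <= -3) ==> (2*m + 3*v - 4 != -4 ==> m + 3 > 7)) && ((n - m - 2 >= 3*m + 6 && 3*v + 2 >= m) && (tab[m + 1] - 8 != -1 && v - 1 >= 2)) must hold; in canonical form it is ((v >= 3 || v <= 3) ==> (2*m + 3*v != 0 ==> m > 4)) && n >= 4*m + 8 && 3*v >= m - 2 && tab[m + 1] != 7 && v >= 3.
Before v := v: ((v >= 3 || v <= 3) ==> (2*m + 3*v != 0 ==> m > 4)) && n >= 4*m + 8 && 3*v >= m - 2 && tab[m + 1] != 7 && v >= 3
Before assert 3*n + 3 != 3: 3*n != 0 && ((v >= 3 || v <= 3) ==> (2*m + 3*v != 0 ==> m > 4)) && n >= 4*m + 8 && 3*v >= m - 2 && tab[m + 1] != 7 && v >= 3
Before tab[2] := n + 3: 3*n != 0 && ((v >= 3 || v <= 3) ==> (2*m + 3*v != 0 ==> m > 4)) && n >= 4*m + 8 && 3*v >= m - 2 && store(tab, 2, n + 3)[m + 1] != 7 && v >= 3
Answer: WP = 3*n != 0 && ((v >= 3 || v <= 3) ==> (2*m + 3*v != 0 ==> m > 4)) && n >= 4*m + 8 && 3*v >= m - 2 && store(tab, 2, n + 3)[m + 1] != 7 && v >= 3


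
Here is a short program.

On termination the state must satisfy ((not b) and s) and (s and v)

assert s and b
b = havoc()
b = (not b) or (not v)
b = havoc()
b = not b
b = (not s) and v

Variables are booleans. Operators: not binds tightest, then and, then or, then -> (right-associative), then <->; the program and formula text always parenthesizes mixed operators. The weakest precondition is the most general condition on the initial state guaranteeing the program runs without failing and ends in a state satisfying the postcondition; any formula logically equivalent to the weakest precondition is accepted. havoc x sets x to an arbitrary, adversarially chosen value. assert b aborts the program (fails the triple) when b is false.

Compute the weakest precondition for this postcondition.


Working backward. After the program, the postcondition ((not b) and s) and (s and v) must hold; in canonical form it is (not b) and s and v.
Before b := (not s) and v: (not ((not s) and v)) and s and v
Before b := not b: (not ((not s) and v)) and s and v
Before havoc b: (not ((not s) and v)) and s and v
Before b := (not b) or (not v): (not ((not s) and v)) and s and v
Before havoc b: (not ((not s) and v)) and s and v
Before assert s and b: s and b and (not ((not s) and v)) and v
Answer: WP = s and b and (not ((not s) and v)) and v


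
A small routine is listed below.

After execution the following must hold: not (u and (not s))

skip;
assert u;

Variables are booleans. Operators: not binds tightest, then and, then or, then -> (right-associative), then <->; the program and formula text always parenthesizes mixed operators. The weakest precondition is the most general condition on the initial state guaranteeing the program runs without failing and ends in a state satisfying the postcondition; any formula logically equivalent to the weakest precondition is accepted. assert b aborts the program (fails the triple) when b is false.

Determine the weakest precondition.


Working backward. After the program, not (u and (not s)) must hold.
Before assert u: u and (not (u and (not s)))
Before skip: u and (not (u and (not s)))
Answer: WP = u and (not (u and (not s)))


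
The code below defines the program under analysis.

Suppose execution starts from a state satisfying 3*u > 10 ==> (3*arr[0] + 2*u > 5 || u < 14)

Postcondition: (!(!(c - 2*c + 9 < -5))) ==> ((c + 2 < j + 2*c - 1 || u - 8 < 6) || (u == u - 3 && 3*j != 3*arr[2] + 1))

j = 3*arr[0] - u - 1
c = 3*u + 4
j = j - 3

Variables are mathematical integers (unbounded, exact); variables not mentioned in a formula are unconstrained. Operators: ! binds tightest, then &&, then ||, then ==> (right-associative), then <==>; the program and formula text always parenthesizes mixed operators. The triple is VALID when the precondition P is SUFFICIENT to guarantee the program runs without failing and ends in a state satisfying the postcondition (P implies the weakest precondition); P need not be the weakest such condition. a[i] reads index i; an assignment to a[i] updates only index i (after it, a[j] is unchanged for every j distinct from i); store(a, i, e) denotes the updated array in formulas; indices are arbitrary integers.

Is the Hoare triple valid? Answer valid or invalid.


Working backward. After the program, the postcondition (!(!(c - 2*c + 9 < -5))) ==> ((c + 2 < j + 2*c - 1 || u - 8 < 6) || (u == u - 3 && 3*j != 3*arr[2] + 1)) must hold; in canonical form it is c > 14 ==> (c + j > 3 || u < 14).
Before j := j - 3: c > 14 ==> (c + j > 6 || u < 14)
Before c := 3*u + 4: 3*u > 10 ==> (j + 3*u > 2 || u < 14)
Before j := 3*arr[0] - u - 1: 3*u > 10 ==> (3*arr[0] + 2*u > 3 || u < 14)
The weakest precondition is 3*u > 10 ==> (3*arr[0] + 2*u > 3 || u < 14).
Check whether 3*u > 10 ==> (3*arr[0] + 2*u > 5 || u < 14) implies it.
Every state satisfying the precondition satisfies the weakest precondition: the implication holds.
Answer: valid


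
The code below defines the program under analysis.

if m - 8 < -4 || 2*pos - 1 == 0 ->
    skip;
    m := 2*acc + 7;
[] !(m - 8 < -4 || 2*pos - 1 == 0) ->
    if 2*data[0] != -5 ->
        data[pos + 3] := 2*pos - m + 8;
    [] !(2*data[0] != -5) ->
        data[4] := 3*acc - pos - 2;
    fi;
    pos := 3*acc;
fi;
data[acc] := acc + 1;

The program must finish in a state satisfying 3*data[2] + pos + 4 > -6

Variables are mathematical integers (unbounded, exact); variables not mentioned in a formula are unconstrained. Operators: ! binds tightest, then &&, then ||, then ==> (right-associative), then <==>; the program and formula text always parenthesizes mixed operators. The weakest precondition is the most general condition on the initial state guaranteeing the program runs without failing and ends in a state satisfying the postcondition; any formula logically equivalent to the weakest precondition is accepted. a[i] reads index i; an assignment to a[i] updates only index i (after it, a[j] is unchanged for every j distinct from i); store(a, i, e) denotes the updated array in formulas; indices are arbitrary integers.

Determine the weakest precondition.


Working backward. After the program, the postcondition 3*data[2] + pos + 4 > -6 must hold; in canonical form it is 3*data[2] + pos > -10.
Before data[acc] := acc + 1: 3*store(data, acc, acc + 1)[2] + pos > -10
Then branch requires 3*store(data, acc, acc + 1)[2] + pos > -10; else branch requires (2*data[0] != -5 ==> 3*store(store(data, pos + 3, -m + 2*pos + 8), acc, acc + 1)[2] + 3*acc > -10) && ((!(2*data[0] != -5)) ==> 3*store(store(data, 4, 3*acc - pos - 2), acc, acc + 1)[2] + 3*acc > -10).
Before the if: ((m < 4 || 2*pos == 1) ==> 3*store(data, acc, acc + 1)[2] + pos > -10) && ((!(m < 4 || 2*pos == 1)) ==> ((2*data[0] != -5 ==> 3*store(store(data, pos + 3, -m + 2*pos + 8), acc, acc + 1)[2] + 3*acc > -10) && ((!(2*data[0] != -5)) ==> 3*store(store(data, 4, 3*acc - pos - 2), acc, acc + 1)[2] + 3*acc > -10)))
Answer: WP = ((m < 4 || 2*pos == 1) ==> 3*store(data, acc, acc + 1)[2] + pos > -10) && ((!(m < 4 || 2*pos == 1)) ==> ((2*data[0] != -5 ==> 3*store(store(data, pos + 3, -m + 2*pos + 8), acc, acc + 1)[2] + 3*acc > -10) && ((!(2*data[0] != -5)) ==> 3*store(store(data, 4, 3*acc - pos - 2), acc, acc + 1)[2] + 3*acc > -10)))


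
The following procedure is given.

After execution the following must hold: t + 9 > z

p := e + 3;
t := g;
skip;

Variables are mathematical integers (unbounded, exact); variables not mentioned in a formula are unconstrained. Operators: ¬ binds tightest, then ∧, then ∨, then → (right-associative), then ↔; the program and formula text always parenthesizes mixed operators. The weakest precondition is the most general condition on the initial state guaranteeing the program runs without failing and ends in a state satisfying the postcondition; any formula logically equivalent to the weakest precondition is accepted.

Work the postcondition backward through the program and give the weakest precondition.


Working backward. After the program, the postcondition t + 9 > z must hold; in canonical form it is t > z - 9.
Before skip: t > z - 9
Before t := g: g > z - 9
Before p := e + 3: g > z - 9
Answer: WP = g > z - 9


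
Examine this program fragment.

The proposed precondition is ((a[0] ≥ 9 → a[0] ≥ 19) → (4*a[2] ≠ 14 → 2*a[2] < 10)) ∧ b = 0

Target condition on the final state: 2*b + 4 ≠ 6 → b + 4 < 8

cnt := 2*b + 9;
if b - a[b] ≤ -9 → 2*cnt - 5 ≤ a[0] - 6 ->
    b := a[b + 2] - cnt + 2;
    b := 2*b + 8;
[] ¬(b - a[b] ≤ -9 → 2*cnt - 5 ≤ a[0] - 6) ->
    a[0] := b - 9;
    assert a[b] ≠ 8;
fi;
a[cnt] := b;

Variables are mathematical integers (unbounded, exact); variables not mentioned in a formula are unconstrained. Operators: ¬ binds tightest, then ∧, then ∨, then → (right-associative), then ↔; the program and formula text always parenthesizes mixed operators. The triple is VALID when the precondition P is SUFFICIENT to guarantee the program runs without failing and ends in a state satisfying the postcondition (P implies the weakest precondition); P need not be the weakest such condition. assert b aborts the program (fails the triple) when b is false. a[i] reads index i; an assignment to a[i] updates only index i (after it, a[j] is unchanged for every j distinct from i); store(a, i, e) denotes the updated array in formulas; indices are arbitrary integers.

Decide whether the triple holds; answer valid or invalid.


Working backward. After the program, the postcondition 2*b + 4 ≠ 6 → b + 4 < 8 must hold; in canonical form it is 2*b ≠ 2 → b < 4.
Before a[cnt] := b: 2*b ≠ 2 → b < 4
Then branch requires 4*a[b + 2] ≠ 4*cnt - 22 → 2*a[b + 2] < 2*cnt - 8; else branch requires store(a, 0, b - 9)[b] ≠ 8 ∧ (2*b ≠ 2 → b < 4).
Before the if: ((b ≤ a[b] - 9 → 2*cnt ≤ a[0] - 1) → (4*a[b + 2] ≠ 4*cnt - 22 → 2*a[b + 2] < 2*cnt - 8)) ∧ ((¬(b ≤ a[b] - 9 → 2*cnt ≤ a[0] - 1)) → (store(a, 0, b - 9)[b] ≠ 8 ∧ (2*b ≠ 2 → b < 4)))
Before cnt := 2*b + 9: ((b ≤ a[b] - 9 → 4*b ≤ a[0] - 19) → (4*a[b + 2] ≠ 8*b + 14 → 2*a[b + 2] < 4*b + 10)) ∧ ((¬(b ≤ a[b] - 9 → 4*b ≤ a[0] - 19)) → (store(a, 0, b - 9)[b] ≠ 8 ∧ (2*b ≠ 2 → b < 4)))
The weakest precondition is ((b ≤ a[b] - 9 → 4*b ≤ a[0] - 19) → (4*a[b + 2] ≠ 8*b + 14 → 2*a[b + 2] < 4*b + 10)) ∧ ((¬(b ≤ a[b] - 9 → 4*b ≤ a[0] - 19)) → (store(a, 0, b - 9)[b] ≠ 8 ∧ (2*b ≠ 2 → b < 4))).
Check whether ((a[0] ≥ 9 → a[0] ≥ 19) → (4*a[2] ≠ 14 → 2*a[2] < 10)) ∧ b = 0 implies it.
Every state satisfying the precondition satisfies the weakest precondition: the implication holds.
Answer: valid


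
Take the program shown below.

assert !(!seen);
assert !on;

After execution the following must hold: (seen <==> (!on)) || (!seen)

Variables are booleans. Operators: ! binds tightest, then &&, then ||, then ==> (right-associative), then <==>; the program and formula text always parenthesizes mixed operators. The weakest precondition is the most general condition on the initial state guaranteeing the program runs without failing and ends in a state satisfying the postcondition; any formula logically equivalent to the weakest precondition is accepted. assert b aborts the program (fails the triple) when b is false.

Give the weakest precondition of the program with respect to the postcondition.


Working backward. After the program, (seen <==> (!on)) || (!seen) must hold.
Before assert !on: (!on) && ((seen <==> (!on)) || (!seen))
Before assert !(!seen): seen && (!on) && ((seen <==> (!on)) || (!seen))
Answer: WP = seen && (!on) && ((seen <==> (!on)) || (!seen))


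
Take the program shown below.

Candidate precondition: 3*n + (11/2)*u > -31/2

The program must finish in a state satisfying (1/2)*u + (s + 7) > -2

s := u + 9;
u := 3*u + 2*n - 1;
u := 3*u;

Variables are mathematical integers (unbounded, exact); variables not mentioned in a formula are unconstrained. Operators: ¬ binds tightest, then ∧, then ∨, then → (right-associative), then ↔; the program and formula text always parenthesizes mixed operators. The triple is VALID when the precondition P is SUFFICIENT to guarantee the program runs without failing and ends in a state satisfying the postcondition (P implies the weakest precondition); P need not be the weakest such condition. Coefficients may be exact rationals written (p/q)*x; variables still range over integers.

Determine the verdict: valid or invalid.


Working backward. After the program, the postcondition (1/2)*u + (s + 7) > -2 must hold; in canonical form it is s + (1/2)*u > -9.
Before u := 3*u: s + (3/2)*u > -9
Before u := 3*u + 2*n - 1: 3*n + s + (9/2)*u > -15/2
Before s := u + 9: 3*n + (11/2)*u > -33/2
The weakest precondition is 3*n + (11/2)*u > -33/2.
Check whether 3*n + (11/2)*u > -31/2 implies it.
Every state satisfying the precondition satisfies the weakest precondition: the implication holds.
Answer: valid


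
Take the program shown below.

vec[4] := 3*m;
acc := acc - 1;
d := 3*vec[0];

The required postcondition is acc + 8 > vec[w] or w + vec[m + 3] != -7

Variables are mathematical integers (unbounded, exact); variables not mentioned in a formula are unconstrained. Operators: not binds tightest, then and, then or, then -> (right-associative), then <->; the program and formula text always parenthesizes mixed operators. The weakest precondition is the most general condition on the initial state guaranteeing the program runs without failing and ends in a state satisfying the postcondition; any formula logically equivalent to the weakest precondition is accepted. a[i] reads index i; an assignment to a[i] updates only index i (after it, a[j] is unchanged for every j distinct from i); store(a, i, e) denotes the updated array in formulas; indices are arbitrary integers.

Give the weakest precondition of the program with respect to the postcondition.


Working backward. After the program, the postcondition acc + 8 > vec[w] or w + vec[m + 3] != -7 must hold; in canonical form it is acc > vec[w] - 8 or vec[m + 3] + w != -7.
Before d := 3*vec[0]: acc > vec[w] - 8 or vec[m + 3] + w != -7
Before acc := acc - 1: acc > vec[w] - 7 or vec[m + 3] + w != -7
Before vec[4] := 3*m: acc > store(vec, 4, 3*m)[w] - 7 or store(vec, 4, 3*m)[m + 3] + w != -7
Answer: WP = acc > store(vec, 4, 3*m)[w] - 7 or store(vec, 4, 3*m)[m + 3] + w != -7


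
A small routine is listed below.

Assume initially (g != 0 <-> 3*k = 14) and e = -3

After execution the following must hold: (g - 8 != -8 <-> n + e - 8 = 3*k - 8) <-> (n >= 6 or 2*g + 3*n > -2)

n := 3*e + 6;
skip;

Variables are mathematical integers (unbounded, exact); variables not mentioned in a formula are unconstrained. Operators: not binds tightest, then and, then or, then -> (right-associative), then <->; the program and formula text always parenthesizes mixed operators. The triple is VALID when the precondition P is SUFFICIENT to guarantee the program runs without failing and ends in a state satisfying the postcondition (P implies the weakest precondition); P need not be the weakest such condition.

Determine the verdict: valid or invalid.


Working backward. After the program, the postcondition (g - 8 != -8 <-> n + e - 8 = 3*k - 8) <-> (n >= 6 or 2*g + 3*n > -2) must hold; in canonical form it is (g != 0 <-> e + n = 3*k) <-> (n >= 6 or 2*g + 3*n > -2).
Before skip: (g != 0 <-> e + n = 3*k) <-> (n >= 6 or 2*g + 3*n > -2)
Before n := 3*e + 6: (g != 0 <-> 4*e = 3*k - 6) <-> (3*e >= 0 or 9*e + 2*g > -20)
The weakest precondition is (g != 0 <-> 4*e = 3*k - 6) <-> (3*e >= 0 or 9*e + 2*g > -20).
Check whether (g != 0 <-> 3*k = 14) and e = -3 implies it.
Countermodel: at the initial state e = -3, g = 0, k = -1, the precondition holds but the weakest precondition fails.
Answer: invalid


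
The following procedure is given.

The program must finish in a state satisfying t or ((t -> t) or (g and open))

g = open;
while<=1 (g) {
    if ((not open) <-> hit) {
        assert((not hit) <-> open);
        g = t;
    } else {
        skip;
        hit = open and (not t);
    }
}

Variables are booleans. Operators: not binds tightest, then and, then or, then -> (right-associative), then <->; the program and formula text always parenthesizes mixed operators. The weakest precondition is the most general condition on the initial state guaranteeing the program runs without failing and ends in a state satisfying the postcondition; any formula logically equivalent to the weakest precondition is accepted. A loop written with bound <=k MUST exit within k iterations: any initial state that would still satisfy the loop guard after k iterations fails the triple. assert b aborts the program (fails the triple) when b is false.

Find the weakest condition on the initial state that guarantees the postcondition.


Working backward. After the program, the postcondition t or ((t -> t) or (g and open)) must hold; in canonical form it is true.
Before the loop (bound <=1), unroll the exhaustion recursion (WP_0 = exit-now case; WP_j = one more guarded iteration, up to j = 1):
  WP_0: not g
  WP_1: g -> ((((not open) <-> hit) -> (((not hit) <-> open) and (not t))) and ((not ((not open) <-> hit)) -> (not g)))
So before the loop: g -> ((((not open) <-> hit) -> (((not hit) <-> open) and (not t))) and ((not ((not open) <-> hit)) -> (not g)))
Before g := open: open -> ((((not open) <-> hit) -> (((not hit) <-> open) and (not t))) and ((not ((not open) <-> hit)) -> (not open)))
Answer: WP = open -> ((((not open) <-> hit) -> (((not hit) <-> open) and (not t))) and ((not ((not open) <-> hit)) -> (not open)))


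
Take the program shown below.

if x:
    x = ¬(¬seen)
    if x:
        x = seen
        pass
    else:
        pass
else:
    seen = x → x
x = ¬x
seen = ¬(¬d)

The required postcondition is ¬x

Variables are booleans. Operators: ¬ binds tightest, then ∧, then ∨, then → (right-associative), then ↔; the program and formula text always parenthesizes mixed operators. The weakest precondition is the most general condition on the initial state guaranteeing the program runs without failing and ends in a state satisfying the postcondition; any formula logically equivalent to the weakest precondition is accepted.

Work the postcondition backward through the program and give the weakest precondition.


Working backward. After the program, ¬x must hold.
Before seen := ¬(¬d): ¬x
Before x := ¬x: x
Then branch requires (¬seen) → seen; else branch requires x.
Before the if: (x → ((¬seen) → seen)) ∧ ((¬x) → x)
Answer: WP = (x → ((¬seen) → seen)) ∧ ((¬x) → x)


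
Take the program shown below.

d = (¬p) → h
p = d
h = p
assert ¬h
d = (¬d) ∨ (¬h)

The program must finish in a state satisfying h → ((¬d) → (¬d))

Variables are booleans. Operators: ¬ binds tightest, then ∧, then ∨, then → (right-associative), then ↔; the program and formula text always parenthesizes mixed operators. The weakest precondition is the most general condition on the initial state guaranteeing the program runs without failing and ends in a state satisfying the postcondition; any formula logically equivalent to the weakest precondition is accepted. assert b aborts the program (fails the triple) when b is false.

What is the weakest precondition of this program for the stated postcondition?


Working backward. After the program, the postcondition h → ((¬d) → (¬d)) must hold; in canonical form it is true.
Before d := (¬d) ∨ (¬h): true
Before assert ¬h: ¬h
Before h := p: ¬p
Before p := d: ¬d
Before d := (¬p) → h: ¬((¬p) → h)
Answer: WP = ¬((¬p) → h)


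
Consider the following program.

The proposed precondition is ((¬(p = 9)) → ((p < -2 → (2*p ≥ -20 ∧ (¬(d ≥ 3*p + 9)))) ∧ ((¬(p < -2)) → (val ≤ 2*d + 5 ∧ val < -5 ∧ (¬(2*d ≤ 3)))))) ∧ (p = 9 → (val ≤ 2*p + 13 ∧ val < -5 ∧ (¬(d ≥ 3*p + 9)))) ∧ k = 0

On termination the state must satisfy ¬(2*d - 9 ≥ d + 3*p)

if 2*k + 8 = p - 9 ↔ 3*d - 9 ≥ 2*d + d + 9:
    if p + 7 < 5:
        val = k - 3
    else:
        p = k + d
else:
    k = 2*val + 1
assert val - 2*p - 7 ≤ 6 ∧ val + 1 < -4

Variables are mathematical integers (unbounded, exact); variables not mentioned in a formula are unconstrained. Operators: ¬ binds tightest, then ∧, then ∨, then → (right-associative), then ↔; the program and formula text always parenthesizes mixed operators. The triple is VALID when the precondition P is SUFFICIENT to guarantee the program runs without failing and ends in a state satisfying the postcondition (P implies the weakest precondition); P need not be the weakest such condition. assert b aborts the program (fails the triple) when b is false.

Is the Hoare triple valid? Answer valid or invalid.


Working backward. After the program, the postcondition ¬(2*d - 9 ≥ d + 3*p) must hold; in canonical form it is ¬(d ≥ 3*p + 9).
Before assert val - 2*p - 7 ≤ 6 ∧ val + 1 < -4: val ≤ 2*p + 13 ∧ val < -5 ∧ (¬(d ≥ 3*p + 9))
Then branch requires (p < -2 → (k ≤ 2*p + 16 ∧ k < -2 ∧ (¬(d ≥ 3*p + 9)))) ∧ ((¬(p < -2)) → (val ≤ 2*d + 2*k + 13 ∧ val < -5 ∧ (¬(2*d + 3*k ≤ -9)))); else branch requires val ≤ 2*p + 13 ∧ val < -5 ∧ (¬(d ≥ 3*p + 9)).
Before the if: ((¬(2*k = p - 17)) → ((p < -2 → (k ≤ 2*p + 16 ∧ k < -2 ∧ (¬(d ≥ 3*p + 9)))) ∧ ((¬(p < -2)) → (val ≤ 2*d + 2*k + 13 ∧ val < -5 ∧ (¬(2*d + 3*k ≤ -9)))))) ∧ (2*k = p - 17 → (val ≤ 2*p + 13 ∧ val < -5 ∧ (¬(d ≥ 3*p + 9))))
The weakest precondition is ((¬(2*k = p - 17)) → ((p < -2 → (k ≤ 2*p + 16 ∧ k < -2 ∧ (¬(d ≥ 3*p + 9)))) ∧ ((¬(p < -2)) → (val ≤ 2*d + 2*k + 13 ∧ val < -5 ∧ (¬(2*d + 3*k ≤ -9)))))) ∧ (2*k = p - 17 → (val ≤ 2*p + 13 ∧ val < -5 ∧ (¬(d ≥ 3*p + 9)))).
Check whether ((¬(p = 9)) → ((p < -2 → (2*p ≥ -20 ∧ (¬(d ≥ 3*p + 9)))) ∧ ((¬(p < -2)) → (val ≤ 2*d + 5 ∧ val < -5 ∧ (¬(2*d ≤ 3)))))) ∧ (p = 9 → (val ≤ 2*p + 13 ∧ val < -5 ∧ (¬(d ≥ 3*p + 9)))) ∧ k = 0 implies it.
Countermodel: at the initial state d = -4, k = 0, p = -3, val = 48, the precondition holds but the weakest precondition fails.
Answer: invalid


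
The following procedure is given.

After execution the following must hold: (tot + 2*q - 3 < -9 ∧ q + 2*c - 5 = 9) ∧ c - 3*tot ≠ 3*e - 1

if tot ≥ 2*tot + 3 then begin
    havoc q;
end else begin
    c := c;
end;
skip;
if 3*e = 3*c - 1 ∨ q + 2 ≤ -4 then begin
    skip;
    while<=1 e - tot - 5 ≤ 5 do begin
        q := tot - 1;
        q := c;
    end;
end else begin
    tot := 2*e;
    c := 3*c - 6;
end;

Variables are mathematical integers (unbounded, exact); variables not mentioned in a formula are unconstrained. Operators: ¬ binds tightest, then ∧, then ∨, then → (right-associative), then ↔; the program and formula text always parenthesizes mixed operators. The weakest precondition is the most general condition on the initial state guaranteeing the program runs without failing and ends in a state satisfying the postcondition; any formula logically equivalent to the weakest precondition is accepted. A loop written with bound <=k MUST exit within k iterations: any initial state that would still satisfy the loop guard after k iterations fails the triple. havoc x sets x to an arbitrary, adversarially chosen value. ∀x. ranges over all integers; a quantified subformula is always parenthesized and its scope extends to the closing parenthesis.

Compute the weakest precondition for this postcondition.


Working backward. After the program, the postcondition (tot + 2*q - 3 < -9 ∧ q + 2*c - 5 = 9) ∧ c - 3*tot ≠ 3*e - 1 must hold; in canonical form it is 2*q + tot < -6 ∧ 2*c + q = 14 ∧ c ≠ 3*e + 3*tot - 1.
Then branch requires (e ≤ tot + 10 → ((¬(e ≤ tot + 10)) ∧ 2*c + tot < -6 ∧ 3*c = 14 ∧ c ≠ 3*e + 3*tot - 1)) ∧ ((¬(e ≤ tot + 10)) → (2*q + tot < -6 ∧ 2*c + q = 14 ∧ c ≠ 3*e + 3*tot - 1)); else branch requires 2*e + 2*q < -6 ∧ 6*c + q = 26 ∧ 3*c ≠ 9*e + 5.
Before the if: ((3*e = 3*c - 1 ∨ q ≤ -6) → ((e ≤ tot + 10 → ((¬(e ≤ tot + 10)) ∧ 2*c + tot < -6 ∧ 3*c = 14 ∧ c ≠ 3*e + 3*tot - 1)) ∧ ((¬(e ≤ tot + 10)) → (2*q + tot < -6 ∧ 2*c + q = 14 ∧ c ≠ 3*e + 3*tot - 1)))) ∧ ((¬(3*e = 3*c - 1 ∨ q ≤ -6)) → (2*e + 2*q < -6 ∧ 6*c + q = 26 ∧ 3*c ≠ 9*e + 5))
Before skip: ((3*e = 3*c - 1 ∨ q ≤ -6) → ((e ≤ tot + 10 → ((¬(e ≤ tot + 10)) ∧ 2*c + tot < -6 ∧ 3*c = 14 ∧ c ≠ 3*e + 3*tot - 1)) ∧ ((¬(e ≤ tot + 10)) → (2*q + tot < -6 ∧ 2*c + q = 14 ∧ c ≠ 3*e + 3*tot - 1)))) ∧ ((¬(3*e = 3*c - 1 ∨ q ≤ -6)) → (2*e + 2*q < -6 ∧ 6*c + q = 26 ∧ 3*c ≠ 9*e + 5))
Then branch requires ∀q_1. (((3*e = 3*c - 1 ∨ q_1 ≤ -6) → ((e ≤ tot + 10 → ((¬(e ≤ tot + 10)) ∧ 2*c + tot < -6 ∧ 3*c = 14 ∧ c ≠ 3*e + 3*tot - 1)) ∧ ((¬(e ≤ tot + 10)) → (2*q_1 + tot < -6 ∧ 2*c + q_1 = 14 ∧ c ≠ 3*e + 3*tot - 1)))) ∧ ((¬(3*e = 3*c - 1 ∨ q_1 ≤ -6)) → (2*e + 2*q_1 < -6 ∧ 6*c + q_1 = 26 ∧ 3*c ≠ 9*e + 5))); else branch requires ((3*e = 3*c - 1 ∨ q ≤ -6) → ((e ≤ tot + 10 → ((¬(e ≤ tot + 10)) ∧ 2*c + tot < -6 ∧ 3*c = 14 ∧ c ≠ 3*e + 3*tot - 1)) ∧ ((¬(e ≤ tot + 10)) → (2*q + tot < -6 ∧ 2*c + q = 14 ∧ c ≠ 3*e + 3*tot - 1)))) ∧ ((¬(3*e = 3*c - 1 ∨ q ≤ -6)) → (2*e + 2*q < -6 ∧ 6*c + q = 26 ∧ 3*c ≠ 9*e + 5)).
Before the if: (tot ≤ -3 → (∀q_1. (((3*e = 3*c - 1 ∨ q_1 ≤ -6) → ((e ≤ tot + 10 → ((¬(e ≤ tot + 10)) ∧ 2*c + tot < -6 ∧ 3*c = 14 ∧ c ≠ 3*e + 3*tot - 1)) ∧ ((¬(e ≤ tot + 10)) → (2*q_1 + tot < -6 ∧ 2*c + q_1 = 14 ∧ c ≠ 3*e + 3*tot - 1)))) ∧ ((¬(3*e = 3*c - 1 ∨ q_1 ≤ -6)) → (2*e + 2*q_1 < -6 ∧ 6*c + q_1 = 26 ∧ 3*c ≠ 9*e + 5))))) ∧ ((¬(tot ≤ -3)) → (((3*e = 3*c - 1 ∨ q ≤ -6) → ((e ≤ tot + 10 → ((¬(e ≤ tot + 10)) ∧ 2*c + tot < -6 ∧ 3*c = 14 ∧ c ≠ 3*e + 3*tot - 1)) ∧ ((¬(e ≤ tot + 10)) → (2*q + tot < -6 ∧ 2*c + q = 14 ∧ c ≠ 3*e + 3*tot - 1)))) ∧ ((¬(3*e = 3*c - 1 ∨ q ≤ -6)) → (2*e + 2*q < -6 ∧ 6*c + q = 26 ∧ 3*c ≠ 9*e + 5))))
Answer: WP = (tot ≤ -3 → (∀q_1. (((3*e = 3*c - 1 ∨ q_1 ≤ -6) → ((e ≤ tot + 10 → ((¬(e ≤ tot + 10)) ∧ 2*c + tot < -6 ∧ 3*c = 14 ∧ c ≠ 3*e + 3*tot - 1)) ∧ ((¬(e ≤ tot + 10)) → (2*q_1 + tot < -6 ∧ 2*c + q_1 = 14 ∧ c ≠ 3*e + 3*tot - 1)))) ∧ ((¬(3*e = 3*c - 1 ∨ q_1 ≤ -6)) → (2*e + 2*q_1 < -6 ∧ 6*c + q_1 = 26 ∧ 3*c ≠ 9*e + 5))))) ∧ ((¬(tot ≤ -3)) → (((3*e = 3*c - 1 ∨ q ≤ -6) → ((e ≤ tot + 10 → ((¬(e ≤ tot + 10)) ∧ 2*c + tot < -6 ∧ 3*c = 14 ∧ c ≠ 3*e + 3*tot - 1)) ∧ ((¬(e ≤ tot + 10)) → (2*q + tot < -6 ∧ 2*c + q = 14 ∧ c ≠ 3*e + 3*tot - 1)))) ∧ ((¬(3*e = 3*c - 1 ∨ q ≤ -6)) → (2*e + 2*q < -6 ∧ 6*c + q = 26 ∧ 3*c ≠ 9*e + 5))))


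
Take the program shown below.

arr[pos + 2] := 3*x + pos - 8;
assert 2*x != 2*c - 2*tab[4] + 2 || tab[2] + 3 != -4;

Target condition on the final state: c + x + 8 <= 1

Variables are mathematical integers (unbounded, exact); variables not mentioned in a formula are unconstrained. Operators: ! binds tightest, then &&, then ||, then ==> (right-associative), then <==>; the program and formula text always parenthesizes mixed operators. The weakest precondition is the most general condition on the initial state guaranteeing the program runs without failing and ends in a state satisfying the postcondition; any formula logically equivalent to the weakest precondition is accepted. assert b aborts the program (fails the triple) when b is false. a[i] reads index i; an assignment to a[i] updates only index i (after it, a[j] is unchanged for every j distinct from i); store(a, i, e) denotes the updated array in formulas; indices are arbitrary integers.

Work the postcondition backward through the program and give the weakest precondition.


Working backward. After the program, the postcondition c + x + 8 <= 1 must hold; in canonical form it is c + x <= -7.
Before assert 2*x != 2*c - 2*tab[4] + 2 || tab[2] + 3 != -4: (2*tab[4] + 2*x != 2*c + 2 || tab[2] != -7) && c + x <= -7
Before arr[pos + 2] := 3*x + pos - 8: (2*tab[4] + 2*x != 2*c + 2 || tab[2] != -7) && c + x <= -7
Answer: WP = (2*tab[4] + 2*x != 2*c + 2 || tab[2] != -7) && c + x <= -7


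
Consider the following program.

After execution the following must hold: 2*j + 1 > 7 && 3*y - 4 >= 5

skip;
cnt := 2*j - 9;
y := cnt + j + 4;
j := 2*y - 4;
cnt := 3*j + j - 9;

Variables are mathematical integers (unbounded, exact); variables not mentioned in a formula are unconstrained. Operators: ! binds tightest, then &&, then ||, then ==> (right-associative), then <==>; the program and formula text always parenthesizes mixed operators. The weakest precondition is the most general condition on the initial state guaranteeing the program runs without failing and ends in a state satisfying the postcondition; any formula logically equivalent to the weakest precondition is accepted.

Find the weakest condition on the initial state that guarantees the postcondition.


Working backward. After the program, the postcondition 2*j + 1 > 7 && 3*y - 4 >= 5 must hold; in canonical form it is 2*j > 6 && 3*y >= 9.
Before cnt := 3*j + j - 9: 2*j > 6 && 3*y >= 9
Before j := 2*y - 4: 4*y > 14 && 3*y >= 9
Before y := cnt + j + 4: 4*cnt + 4*j > -2 && 3*cnt + 3*j >= -3
Before cnt := 2*j - 9: 12*j > 34 && 9*j >= 24
Before skip: 12*j > 34 && 9*j >= 24
Answer: WP = 12*j > 34 && 9*j >= 24


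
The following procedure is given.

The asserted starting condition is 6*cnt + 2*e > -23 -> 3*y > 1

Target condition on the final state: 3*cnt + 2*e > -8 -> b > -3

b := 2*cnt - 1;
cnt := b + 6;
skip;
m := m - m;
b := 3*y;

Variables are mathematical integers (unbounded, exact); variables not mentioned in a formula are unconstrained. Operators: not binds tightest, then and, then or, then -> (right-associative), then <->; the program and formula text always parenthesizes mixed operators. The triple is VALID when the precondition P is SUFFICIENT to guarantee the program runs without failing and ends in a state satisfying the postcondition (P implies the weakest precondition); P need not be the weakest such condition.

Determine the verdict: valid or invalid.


Working backward. After the program, 3*cnt + 2*e > -8 -> b > -3 must hold.
Before b := 3*y: 3*cnt + 2*e > -8 -> 3*y > -3
Before m := m - m: 3*cnt + 2*e > -8 -> 3*y > -3
Before skip: 3*cnt + 2*e > -8 -> 3*y > -3
Before cnt := b + 6: 3*b + 2*e > -26 -> 3*y > -3
Before b := 2*cnt - 1: 6*cnt + 2*e > -23 -> 3*y > -3
The weakest precondition is 6*cnt + 2*e > -23 -> 3*y > -3.
Check whether 6*cnt + 2*e > -23 -> 3*y > 1 implies it.
Every state satisfying the precondition satisfies the weakest precondition: the implication holds.
Answer: valid


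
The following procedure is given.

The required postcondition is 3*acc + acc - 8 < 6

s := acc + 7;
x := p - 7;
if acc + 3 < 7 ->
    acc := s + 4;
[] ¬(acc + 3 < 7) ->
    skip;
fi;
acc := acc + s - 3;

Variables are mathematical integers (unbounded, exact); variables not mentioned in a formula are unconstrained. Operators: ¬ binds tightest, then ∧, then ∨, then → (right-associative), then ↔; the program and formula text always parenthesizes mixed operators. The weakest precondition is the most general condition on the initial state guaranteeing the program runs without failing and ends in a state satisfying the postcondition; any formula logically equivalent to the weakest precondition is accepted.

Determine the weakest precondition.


Working backward. After the program, the postcondition 3*acc + acc - 8 < 6 must hold; in canonical form it is 4*acc < 14.
Before acc := acc + s - 3: 4*acc + 4*s < 26
Then branch requires 8*s < 10; else branch requires 4*acc + 4*s < 26.
Before the if: (acc < 4 → 8*s < 10) ∧ ((¬(acc < 4)) → 4*acc + 4*s < 26)
Before x := p - 7: (acc < 4 → 8*s < 10) ∧ ((¬(acc < 4)) → 4*acc + 4*s < 26)
Before s := acc + 7: (acc < 4 → 8*acc < -46) ∧ ((¬(acc < 4)) → 8*acc < -2)
Answer: WP = (acc < 4 → 8*acc < -46) ∧ ((¬(acc < 4)) → 8*acc < -2)


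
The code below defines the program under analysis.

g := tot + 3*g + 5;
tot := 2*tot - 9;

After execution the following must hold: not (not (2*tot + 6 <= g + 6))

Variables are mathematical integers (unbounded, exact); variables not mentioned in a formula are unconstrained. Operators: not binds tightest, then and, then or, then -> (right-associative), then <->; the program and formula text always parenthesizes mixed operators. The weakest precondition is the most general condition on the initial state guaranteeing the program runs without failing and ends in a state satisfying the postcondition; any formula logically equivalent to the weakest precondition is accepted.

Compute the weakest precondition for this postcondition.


Working backward. After the program, the postcondition not (not (2*tot + 6 <= g + 6)) must hold; in canonical form it is 2*tot <= g.
Before tot := 2*tot - 9: 4*tot <= g + 18
Before g := tot + 3*g + 5: 3*tot <= 3*g + 23
Answer: WP = 3*tot <= 3*g + 23


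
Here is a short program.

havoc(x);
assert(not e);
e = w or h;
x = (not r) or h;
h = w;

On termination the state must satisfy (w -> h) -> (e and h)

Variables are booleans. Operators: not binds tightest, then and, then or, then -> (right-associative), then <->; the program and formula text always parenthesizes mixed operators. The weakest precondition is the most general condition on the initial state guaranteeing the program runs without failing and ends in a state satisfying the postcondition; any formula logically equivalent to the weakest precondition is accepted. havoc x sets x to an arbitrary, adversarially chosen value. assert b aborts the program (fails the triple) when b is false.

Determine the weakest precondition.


Working backward. After the program, (w -> h) -> (e and h) must hold.
Before h := w: e and w
Before x := (not r) or h: e and w
Before e := w or h: (w or h) and w
Before assert not e: (not e) and (w or h) and w
Before havoc x: (not e) and (w or h) and w
Answer: WP = (not e) and (w or h) and w


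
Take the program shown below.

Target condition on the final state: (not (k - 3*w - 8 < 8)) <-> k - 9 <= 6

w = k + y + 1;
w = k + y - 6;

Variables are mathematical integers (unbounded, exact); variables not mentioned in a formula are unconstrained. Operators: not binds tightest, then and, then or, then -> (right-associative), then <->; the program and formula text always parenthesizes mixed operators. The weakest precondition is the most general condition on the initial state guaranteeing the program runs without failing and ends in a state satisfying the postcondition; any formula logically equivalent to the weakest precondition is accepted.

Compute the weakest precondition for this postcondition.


Working backward. After the program, the postcondition (not (k - 3*w - 8 < 8)) <-> k - 9 <= 6 must hold; in canonical form it is (not (k < 3*w + 16)) <-> k <= 15.
Before w := k + y - 6: (not (2*k + 3*y > 2)) <-> k <= 15
Before w := k + y + 1: (not (2*k + 3*y > 2)) <-> k <= 15
Answer: WP = (not (2*k + 3*y > 2)) <-> k <= 15


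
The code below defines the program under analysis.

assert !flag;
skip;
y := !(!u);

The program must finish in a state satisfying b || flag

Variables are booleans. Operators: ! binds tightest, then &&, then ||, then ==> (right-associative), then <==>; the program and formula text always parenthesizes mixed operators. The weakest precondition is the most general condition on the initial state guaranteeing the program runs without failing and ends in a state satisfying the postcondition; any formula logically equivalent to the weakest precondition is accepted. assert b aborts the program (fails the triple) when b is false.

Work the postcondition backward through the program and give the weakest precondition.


Working backward. After the program, b || flag must hold.
Before y := !(!u): b || flag
Before skip: b || flag
Before assert !flag: (!flag) && (b || flag)
Answer: WP = (!flag) && (b || flag)
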